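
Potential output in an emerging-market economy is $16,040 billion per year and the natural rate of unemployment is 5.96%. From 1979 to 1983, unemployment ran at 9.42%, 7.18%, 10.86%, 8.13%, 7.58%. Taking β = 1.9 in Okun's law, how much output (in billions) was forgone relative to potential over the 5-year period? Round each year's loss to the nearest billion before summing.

$4,074 billion

Year 1979: gap = -1.9 × (9.42 - 5.96) = -6.574%, loss ≈ 16040 × 6.574/100 ≈ 1054.
Year 1980: gap = -1.9 × (7.18 - 5.96) = -2.318%, loss ≈ 16040 × 2.318/100 ≈ 372.
Year 1981: gap = -1.9 × (10.86 - 5.96) = -9.31%, loss ≈ 16040 × 9.31/100 ≈ 1493.
Year 1982: gap = -1.9 × (8.13 - 5.96) = -4.123%, loss ≈ 16040 × 4.123/100 ≈ 661.
Year 1983: gap = -1.9 × (7.58 - 5.96) = -3.078%, loss ≈ 16040 × 3.078/100 ≈ 494.
Total lost output = 1054 + 372 + 1493 + 661 + 494 = 4074 billion.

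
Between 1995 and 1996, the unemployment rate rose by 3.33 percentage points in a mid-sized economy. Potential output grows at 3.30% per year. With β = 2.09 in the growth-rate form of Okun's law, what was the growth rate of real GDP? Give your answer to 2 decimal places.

-3.66%

Growth-rate Okun's law: g_Y = g_Y* - β × Δu.
g_Y = 3.30 - 2.09 × (3.33) = 3.3 - 6.9597 = -3.6597%, i.e. -3.66% to 2 d.p.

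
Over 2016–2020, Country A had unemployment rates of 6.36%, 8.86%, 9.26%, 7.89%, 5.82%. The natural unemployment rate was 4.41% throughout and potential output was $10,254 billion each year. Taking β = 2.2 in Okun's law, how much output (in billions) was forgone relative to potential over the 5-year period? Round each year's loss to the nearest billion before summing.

$3,641 billion

Year 2016: gap = -2.2 × (6.36 - 4.41) = -4.29%, loss ≈ 10254 × 4.29/100 ≈ 440.
Year 2017: gap = -2.2 × (8.86 - 4.41) = -9.79%, loss ≈ 10254 × 9.79/100 ≈ 1004.
Year 2018: gap = -2.2 × (9.26 - 4.41) = -10.67%, loss ≈ 10254 × 10.67/100 ≈ 1094.
Year 2019: gap = -2.2 × (7.89 - 4.41) = -7.656%, loss ≈ 10254 × 7.656/100 ≈ 785.
Year 2020: gap = -2.2 × (5.82 - 4.41) = -3.102%, loss ≈ 10254 × 3.102/100 ≈ 318.
Total lost output = 440 + 1004 + 1094 + 785 + 318 = 3641 billion.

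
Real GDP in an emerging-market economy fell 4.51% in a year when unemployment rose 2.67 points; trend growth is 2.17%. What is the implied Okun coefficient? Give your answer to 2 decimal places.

β ≈ 2.50

Growth form: g_Y = g_Y* - β × Δu, so β = (g_Y* - g_Y)/Δu.
β = (2.17 + 4.51)/2.67 = 6.68/2.67 = 2.50.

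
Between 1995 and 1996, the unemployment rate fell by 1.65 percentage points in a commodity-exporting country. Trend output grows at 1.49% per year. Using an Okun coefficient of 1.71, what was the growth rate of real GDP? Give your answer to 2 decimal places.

Growth-rate Okun's law: g_Y = g_Y* - β × Δu.
g_Y = 1.49 - 1.71 × (-1.65) = 1.49 + 2.8215 = 4.3115%, i.e. 4.31% to 2 d.p.

4.31%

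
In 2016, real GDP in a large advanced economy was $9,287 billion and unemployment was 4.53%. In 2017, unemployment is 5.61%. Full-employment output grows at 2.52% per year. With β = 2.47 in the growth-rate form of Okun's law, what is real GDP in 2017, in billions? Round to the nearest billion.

Δu = 5.61 - 4.53 = 1.08 points.
Okun's law (growth form): g_Y = g_Y* - β × Δu = 2.52 - 2.47 × (1.08) = 2.52 - 2.6676 = -0.1476%.
Real GDP in the next year = 9287 × (1 - 0.1476/100) = 9287 × 0.998524 ≈ 9273 billion.

$9,273 billion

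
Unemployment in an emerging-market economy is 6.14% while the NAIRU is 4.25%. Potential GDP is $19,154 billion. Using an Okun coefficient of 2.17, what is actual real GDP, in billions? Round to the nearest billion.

Unemployment gap = 6.14 - 4.25 = 1.89 points, so the output gap is -2.17 × 1.89 = -4.1013%.
Actual GDP = 19154 × (1 - 4.1013/100) = 19154 × 0.958987 ≈ 18368 billion.

$18,368 billion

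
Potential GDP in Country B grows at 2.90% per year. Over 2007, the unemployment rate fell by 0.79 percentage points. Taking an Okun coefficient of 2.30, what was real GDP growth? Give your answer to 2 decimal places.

Growth-rate Okun's law: g_Y = g_Y* - β × Δu.
g_Y = 2.90 - 2.30 × (-0.79) = 2.9 + 1.817 = 4.717%, i.e. 4.72% to 2 d.p.

4.72%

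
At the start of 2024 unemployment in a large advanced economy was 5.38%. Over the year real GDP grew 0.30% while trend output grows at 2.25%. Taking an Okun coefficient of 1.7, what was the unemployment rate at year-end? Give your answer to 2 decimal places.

Growth-rate Okun's law: g_Y = g_Y* - β × Δu, so Δu = (g_Y* - g_Y)/β.
Δu = (2.25 - 0.3)/1.7 = 1.95/1.7 = 1.15 percentage points.
Year-end unemployment = 5.38 + 1.15 = 6.53%.

6.53%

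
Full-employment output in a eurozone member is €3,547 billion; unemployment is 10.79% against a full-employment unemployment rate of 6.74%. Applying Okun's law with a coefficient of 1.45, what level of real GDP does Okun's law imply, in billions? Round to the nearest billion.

€3,339 billion

Unemployment gap = 10.79 - 6.74 = 4.05 points, so the output gap is -1.45 × 4.05 = -5.8725%.
Actual GDP = 3547 × (1 - 5.8725/100) = 3547 × 0.941275 ≈ 3339 billion.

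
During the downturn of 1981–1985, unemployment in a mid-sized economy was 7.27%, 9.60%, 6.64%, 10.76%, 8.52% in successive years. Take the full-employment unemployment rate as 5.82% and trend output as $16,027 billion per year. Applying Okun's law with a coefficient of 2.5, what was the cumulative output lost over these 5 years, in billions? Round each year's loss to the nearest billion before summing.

Year 1981: gap = -2.5 × (7.27 - 5.82) = -3.625%, loss ≈ 16027 × 3.625/100 ≈ 581.
Year 1982: gap = -2.5 × (9.6 - 5.82) = -9.45%, loss ≈ 16027 × 9.45/100 ≈ 1515.
Year 1983: gap = -2.5 × (6.64 - 5.82) = -2.05%, loss ≈ 16027 × 2.05/100 ≈ 329.
Year 1984: gap = -2.5 × (10.76 - 5.82) = -12.35%, loss ≈ 16027 × 12.35/100 ≈ 1979.
Year 1985: gap = -2.5 × (8.52 - 5.82) = -6.75%, loss ≈ 16027 × 6.75/100 ≈ 1082.
Total lost output = 581 + 1515 + 329 + 1979 + 1082 = 5486 billion.

$5,486 billion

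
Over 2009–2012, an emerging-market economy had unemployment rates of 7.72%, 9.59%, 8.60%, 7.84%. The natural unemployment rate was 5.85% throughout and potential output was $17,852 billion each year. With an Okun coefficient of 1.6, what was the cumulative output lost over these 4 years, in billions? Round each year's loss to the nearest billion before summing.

$2,955 billion

Year 2009: gap = -1.6 × (7.72 - 5.85) = -2.992%, loss ≈ 17852 × 2.992/100 ≈ 534.
Year 2010: gap = -1.6 × (9.59 - 5.85) = -5.984%, loss ≈ 17852 × 5.984/100 ≈ 1068.
Year 2011: gap = -1.6 × (8.6 - 5.85) = -4.4%, loss ≈ 17852 × 4.4/100 ≈ 785.
Year 2012: gap = -1.6 × (7.84 - 5.85) = -3.184%, loss ≈ 17852 × 3.184/100 ≈ 568.
Total lost output = 534 + 1068 + 785 + 568 = 2955 billion.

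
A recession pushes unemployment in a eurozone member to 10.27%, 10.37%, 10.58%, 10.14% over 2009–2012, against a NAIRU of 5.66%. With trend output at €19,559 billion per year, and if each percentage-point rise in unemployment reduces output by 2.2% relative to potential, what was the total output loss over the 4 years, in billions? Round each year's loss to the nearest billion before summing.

Year 2009: gap = -2.2 × (10.27 - 5.66) = -10.142%, loss ≈ 19559 × 10.142/100 ≈ 1984.
Year 2010: gap = -2.2 × (10.37 - 5.66) = -10.362%, loss ≈ 19559 × 10.362/100 ≈ 2027.
Year 2011: gap = -2.2 × (10.58 - 5.66) = -10.824%, loss ≈ 19559 × 10.824/100 ≈ 2117.
Year 2012: gap = -2.2 × (10.14 - 5.66) = -9.856%, loss ≈ 19559 × 9.856/100 ≈ 1928.
Total lost output = 1984 + 2027 + 2117 + 1928 = 8056 billion.

€8,056 billion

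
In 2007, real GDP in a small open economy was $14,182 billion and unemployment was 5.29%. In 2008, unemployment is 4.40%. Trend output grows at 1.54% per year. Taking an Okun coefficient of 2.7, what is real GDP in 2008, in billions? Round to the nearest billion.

$14,741 billion

Δu = 4.4 - 5.29 = -0.89 points.
Okun's law (growth form): g_Y = g_Y* - β × Δu = 1.54 - 2.7 × (-0.89) = 1.54 + 2.403 = 3.943%.
Real GDP in the next year = 14182 × (1 + 3.943/100) = 14182 × 1.03943 ≈ 14741 billion.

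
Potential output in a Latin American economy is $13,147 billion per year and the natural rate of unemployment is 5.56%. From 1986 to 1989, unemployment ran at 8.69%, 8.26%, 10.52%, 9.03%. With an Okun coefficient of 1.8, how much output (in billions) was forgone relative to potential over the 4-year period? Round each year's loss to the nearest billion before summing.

Year 1986: gap = -1.8 × (8.69 - 5.56) = -5.634%, loss ≈ 13147 × 5.634/100 ≈ 741.
Year 1987: gap = -1.8 × (8.26 - 5.56) = -4.86%, loss ≈ 13147 × 4.86/100 ≈ 639.
Year 1988: gap = -1.8 × (10.52 - 5.56) = -8.928%, loss ≈ 13147 × 8.928/100 ≈ 1174.
Year 1989: gap = -1.8 × (9.03 - 5.56) = -6.246%, loss ≈ 13147 × 6.246/100 ≈ 821.
Total lost output = 741 + 639 + 1174 + 821 = 3375 billion.

$3,375 billion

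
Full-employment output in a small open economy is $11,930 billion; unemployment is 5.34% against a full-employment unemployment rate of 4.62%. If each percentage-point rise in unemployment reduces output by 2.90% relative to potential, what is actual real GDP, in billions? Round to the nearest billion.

Unemployment gap = 5.34 - 4.62 = 0.72 points, so the output gap is -2.9 × 0.72 = -2.088%.
Actual GDP = 11930 × (1 - 2.088/100) = 11930 × 0.97912 ≈ 11681 billion.

$11,681 billion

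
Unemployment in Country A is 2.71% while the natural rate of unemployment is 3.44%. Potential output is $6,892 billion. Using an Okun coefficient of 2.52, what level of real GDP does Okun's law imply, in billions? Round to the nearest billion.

Unemployment gap = 2.71 - 3.44 = -0.73 points, so the output gap is -2.52 × (-0.73) = 1.8396%.
Actual GDP = 6892 × (1 + 1.8396/100) = 6892 × 1.018396 ≈ 7019 billion.

$7,019 billion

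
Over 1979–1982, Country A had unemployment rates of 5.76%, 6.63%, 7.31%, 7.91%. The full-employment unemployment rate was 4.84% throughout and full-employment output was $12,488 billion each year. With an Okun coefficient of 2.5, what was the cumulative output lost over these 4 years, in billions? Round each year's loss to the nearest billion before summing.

Year 1979: gap = -2.5 × (5.76 - 4.84) = -2.3%, loss ≈ 12488 × 2.3/100 ≈ 287.
Year 1980: gap = -2.5 × (6.63 - 4.84) = -4.475%, loss ≈ 12488 × 4.475/100 ≈ 559.
Year 1981: gap = -2.5 × (7.31 - 4.84) = -6.175%, loss ≈ 12488 × 6.175/100 ≈ 771.
Year 1982: gap = -2.5 × (7.91 - 4.84) = -7.675%, loss ≈ 12488 × 7.675/100 ≈ 958.
Total lost output = 287 + 559 + 771 + 958 = 2575 billion.

$2,575 billion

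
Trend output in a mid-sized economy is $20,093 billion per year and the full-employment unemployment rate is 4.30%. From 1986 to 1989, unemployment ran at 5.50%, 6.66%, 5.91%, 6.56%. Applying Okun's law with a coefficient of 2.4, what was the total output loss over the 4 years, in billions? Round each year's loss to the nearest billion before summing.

Year 1986: gap = -2.4 × (5.5 - 4.3) = -2.88%, loss ≈ 20093 × 2.88/100 ≈ 579.
Year 1987: gap = -2.4 × (6.66 - 4.3) = -5.664%, loss ≈ 20093 × 5.664/100 ≈ 1138.
Year 1988: gap = -2.4 × (5.91 - 4.3) = -3.864%, loss ≈ 20093 × 3.864/100 ≈ 776.
Year 1989: gap = -2.4 × (6.56 - 4.3) = -5.424%, loss ≈ 20093 × 5.424/100 ≈ 1090.
Total lost output = 579 + 1138 + 776 + 1090 = 3583 billion.

$3,583 billion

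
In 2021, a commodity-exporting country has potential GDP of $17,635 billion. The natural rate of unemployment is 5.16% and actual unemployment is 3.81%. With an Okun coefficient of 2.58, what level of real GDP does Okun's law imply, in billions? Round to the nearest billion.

Unemployment gap = 3.81 - 5.16 = -1.35 points, so the output gap is -2.58 × (-1.35) = 3.483%.
Actual GDP = 17635 × (1 + 3.483/100) = 17635 × 1.03483 ≈ 18249 billion.

$18,249 billion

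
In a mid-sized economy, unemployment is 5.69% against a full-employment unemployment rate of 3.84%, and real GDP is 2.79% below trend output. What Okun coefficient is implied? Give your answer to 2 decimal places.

β ≈ 1.51

Okun's law: output gap = -β × (u - u*).
-2.79 = -β × (5.69 - 3.84) = -β × 1.85, so β = 2.79/1.85 = 1.51.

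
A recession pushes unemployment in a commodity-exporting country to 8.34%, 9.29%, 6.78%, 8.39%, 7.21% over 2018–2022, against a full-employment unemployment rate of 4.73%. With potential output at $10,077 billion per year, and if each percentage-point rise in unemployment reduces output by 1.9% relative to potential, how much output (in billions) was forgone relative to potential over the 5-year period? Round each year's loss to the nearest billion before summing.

$3,132 billion

Year 2018: gap = -1.9 × (8.34 - 4.73) = -6.859%, loss ≈ 10077 × 6.859/100 ≈ 691.
Year 2019: gap = -1.9 × (9.29 - 4.73) = -8.664%, loss ≈ 10077 × 8.664/100 ≈ 873.
Year 2020: gap = -1.9 × (6.78 - 4.73) = -3.895%, loss ≈ 10077 × 3.895/100 ≈ 392.
Year 2021: gap = -1.9 × (8.39 - 4.73) = -6.954%, loss ≈ 10077 × 6.954/100 ≈ 701.
Year 2022: gap = -1.9 × (7.21 - 4.73) = -4.712%, loss ≈ 10077 × 4.712/100 ≈ 475.
Total lost output = 691 + 873 + 392 + 701 + 475 = 3132 billion.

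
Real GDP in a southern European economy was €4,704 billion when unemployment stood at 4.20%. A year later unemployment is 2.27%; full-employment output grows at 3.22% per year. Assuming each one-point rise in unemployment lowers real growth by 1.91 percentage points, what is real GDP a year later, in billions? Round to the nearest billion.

€5,029 billion

Δu = 2.27 - 4.2 = -1.93 points.
Okun's law (growth form): g_Y = g_Y* - β × Δu = 3.22 - 1.91 × (-1.93) = 3.22 + 3.6863 = 6.9063%.
Real GDP in the next year = 4704 × (1 + 6.9063/100) = 4704 × 1.069063 ≈ 5029 billion.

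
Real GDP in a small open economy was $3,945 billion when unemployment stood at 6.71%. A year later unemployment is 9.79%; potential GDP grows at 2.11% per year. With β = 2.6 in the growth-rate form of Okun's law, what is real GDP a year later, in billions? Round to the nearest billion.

Δu = 9.79 - 6.71 = 3.08 points.
Okun's law (growth form): g_Y = g_Y* - β × Δu = 2.11 - 2.6 × (3.08) = 2.11 - 8.008 = -5.898%.
Real GDP in the next year = 3945 × (1 - 5.898/100) = 3945 × 0.94102 ≈ 3712 billion.

$3,712 billion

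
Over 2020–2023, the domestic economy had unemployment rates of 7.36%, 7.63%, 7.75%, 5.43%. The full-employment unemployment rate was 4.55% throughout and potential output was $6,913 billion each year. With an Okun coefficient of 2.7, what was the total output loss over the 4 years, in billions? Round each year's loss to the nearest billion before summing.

Year 2020: gap = -2.7 × (7.36 - 4.55) = -7.587%, loss ≈ 6913 × 7.587/100 ≈ 524.
Year 2021: gap = -2.7 × (7.63 - 4.55) = -8.316%, loss ≈ 6913 × 8.316/100 ≈ 575.
Year 2022: gap = -2.7 × (7.75 - 4.55) = -8.64%, loss ≈ 6913 × 8.64/100 ≈ 597.
Year 2023: gap = -2.7 × (5.43 - 4.55) = -2.376%, loss ≈ 6913 × 2.376/100 ≈ 164.
Total lost output = 524 + 575 + 597 + 164 = 1860 billion.

$1,860 billion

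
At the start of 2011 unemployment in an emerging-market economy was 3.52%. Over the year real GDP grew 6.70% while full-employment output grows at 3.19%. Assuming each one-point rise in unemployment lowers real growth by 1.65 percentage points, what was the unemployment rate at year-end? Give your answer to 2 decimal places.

1.39%

Growth-rate Okun's law: g_Y = g_Y* - β × Δu, so Δu = (g_Y* - g_Y)/β.
Δu = (3.19 - 6.7)/1.65 = -3.51/1.65 = -2.13 percentage points.
Year-end unemployment = 3.52 - 2.13 = 1.39%.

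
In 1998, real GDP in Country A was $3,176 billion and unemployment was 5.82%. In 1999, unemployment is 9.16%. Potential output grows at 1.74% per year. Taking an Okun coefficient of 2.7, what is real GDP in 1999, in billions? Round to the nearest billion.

Δu = 9.16 - 5.82 = 3.34 points.
Okun's law (growth form): g_Y = g_Y* - β × Δu = 1.74 - 2.7 × (3.34) = 1.74 - 9.018 = -7.278%.
Real GDP in the next year = 3176 × (1 - 7.278/100) = 3176 × 0.92722 ≈ 2945 billion.

$2,945 billion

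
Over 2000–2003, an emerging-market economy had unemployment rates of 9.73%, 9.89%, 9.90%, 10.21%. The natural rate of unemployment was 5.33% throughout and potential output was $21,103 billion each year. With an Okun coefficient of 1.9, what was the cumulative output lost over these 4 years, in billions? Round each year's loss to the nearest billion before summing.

Year 2000: gap = -1.9 × (9.73 - 5.33) = -8.36%, loss ≈ 21103 × 8.36/100 ≈ 1764.
Year 2001: gap = -1.9 × (9.89 - 5.33) = -8.664%, loss ≈ 21103 × 8.664/100 ≈ 1828.
Year 2002: gap = -1.9 × (9.9 - 5.33) = -8.683%, loss ≈ 21103 × 8.683/100 ≈ 1832.
Year 2003: gap = -1.9 × (10.21 - 5.33) = -9.272%, loss ≈ 21103 × 9.272/100 ≈ 1957.
Total lost output = 1764 + 1828 + 1832 + 1957 = 7381 billion.

$7,381 billion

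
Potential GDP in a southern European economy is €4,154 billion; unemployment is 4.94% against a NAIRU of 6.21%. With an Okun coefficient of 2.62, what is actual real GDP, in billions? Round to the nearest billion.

Unemployment gap = 4.94 - 6.21 = -1.27 points, so the output gap is -2.62 × (-1.27) = 3.3274%.
Actual GDP = 4154 × (1 + 3.3274/100) = 4154 × 1.033274 ≈ 4292 billion.

€4,292 billion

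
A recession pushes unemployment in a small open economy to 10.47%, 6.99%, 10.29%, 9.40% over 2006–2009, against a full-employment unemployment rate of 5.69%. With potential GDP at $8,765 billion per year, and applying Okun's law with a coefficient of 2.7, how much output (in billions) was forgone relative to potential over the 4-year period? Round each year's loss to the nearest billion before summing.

$3,406 billion

Year 2006: gap = -2.7 × (10.47 - 5.69) = -12.906%, loss ≈ 8765 × 12.906/100 ≈ 1131.
Year 2007: gap = -2.7 × (6.99 - 5.69) = -3.51%, loss ≈ 8765 × 3.51/100 ≈ 308.
Year 2008: gap = -2.7 × (10.29 - 5.69) = -12.42%, loss ≈ 8765 × 12.42/100 ≈ 1089.
Year 2009: gap = -2.7 × (9.4 - 5.69) = -10.017%, loss ≈ 8765 × 10.017/100 ≈ 878.
Total lost output = 1131 + 308 + 1089 + 878 = 3406 billion.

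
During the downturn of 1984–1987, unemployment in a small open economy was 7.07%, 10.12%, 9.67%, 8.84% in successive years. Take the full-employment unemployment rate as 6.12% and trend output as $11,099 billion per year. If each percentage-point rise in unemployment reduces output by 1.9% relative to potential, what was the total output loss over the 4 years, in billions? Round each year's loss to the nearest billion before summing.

$2,367 billion

Year 1984: gap = -1.9 × (7.07 - 6.12) = -1.805%, loss ≈ 11099 × 1.805/100 ≈ 200.
Year 1985: gap = -1.9 × (10.12 - 6.12) = -7.6%, loss ≈ 11099 × 7.6/100 ≈ 844.
Year 1986: gap = -1.9 × (9.67 - 6.12) = -6.745%, loss ≈ 11099 × 6.745/100 ≈ 749.
Year 1987: gap = -1.9 × (8.84 - 6.12) = -5.168%, loss ≈ 11099 × 5.168/100 ≈ 574.
Total lost output = 200 + 844 + 749 + 574 = 2367 billion.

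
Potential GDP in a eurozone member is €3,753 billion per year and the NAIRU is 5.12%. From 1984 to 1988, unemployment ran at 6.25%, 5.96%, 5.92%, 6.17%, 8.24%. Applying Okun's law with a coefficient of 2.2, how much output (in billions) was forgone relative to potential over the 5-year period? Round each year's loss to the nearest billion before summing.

€573 billion

Year 1984: gap = -2.2 × (6.25 - 5.12) = -2.486%, loss ≈ 3753 × 2.486/100 ≈ 93.
Year 1985: gap = -2.2 × (5.96 - 5.12) = -1.848%, loss ≈ 3753 × 1.848/100 ≈ 69.
Year 1986: gap = -2.2 × (5.92 - 5.12) = -1.76%, loss ≈ 3753 × 1.76/100 ≈ 66.
Year 1987: gap = -2.2 × (6.17 - 5.12) = -2.31%, loss ≈ 3753 × 2.31/100 ≈ 87.
Year 1988: gap = -2.2 × (8.24 - 5.12) = -6.864%, loss ≈ 3753 × 6.864/100 ≈ 258.
Total lost output = 93 + 69 + 66 + 87 + 258 = 573 billion.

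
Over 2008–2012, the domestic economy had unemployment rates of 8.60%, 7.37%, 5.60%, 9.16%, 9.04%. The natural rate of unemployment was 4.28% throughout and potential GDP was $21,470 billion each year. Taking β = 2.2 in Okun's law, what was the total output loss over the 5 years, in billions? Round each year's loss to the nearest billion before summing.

$8,677 billion

Year 2008: gap = -2.2 × (8.6 - 4.28) = -9.504%, loss ≈ 21470 × 9.504/100 ≈ 2041.
Year 2009: gap = -2.2 × (7.37 - 4.28) = -6.798%, loss ≈ 21470 × 6.798/100 ≈ 1460.
Year 2010: gap = -2.2 × (5.6 - 4.28) = -2.904%, loss ≈ 21470 × 2.904/100 ≈ 623.
Year 2011: gap = -2.2 × (9.16 - 4.28) = -10.736%, loss ≈ 21470 × 10.736/100 ≈ 2305.
Year 2012: gap = -2.2 × (9.04 - 4.28) = -10.472%, loss ≈ 21470 × 10.472/100 ≈ 2248.
Total lost output = 2041 + 1460 + 623 + 2305 + 2248 = 8677 billion.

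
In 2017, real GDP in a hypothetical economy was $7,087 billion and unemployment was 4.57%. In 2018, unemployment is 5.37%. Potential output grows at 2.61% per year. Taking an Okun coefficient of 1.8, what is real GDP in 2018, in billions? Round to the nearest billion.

$7,170 billion

Δu = 5.37 - 4.57 = 0.8 points.
Okun's law (growth form): g_Y = g_Y* - β × Δu = 2.61 - 1.8 × (0.80) = 2.61 - 1.44 = 1.17%.
Real GDP in the next year = 7087 × (1 + 1.17/100) = 7087 × 1.0117 ≈ 7170 billion.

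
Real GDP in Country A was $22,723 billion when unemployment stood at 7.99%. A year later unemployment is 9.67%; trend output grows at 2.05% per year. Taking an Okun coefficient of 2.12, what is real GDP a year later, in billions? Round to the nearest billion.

Δu = 9.67 - 7.99 = 1.68 points.
Okun's law (growth form): g_Y = g_Y* - β × Δu = 2.05 - 2.12 × (1.68) = 2.05 - 3.5616 = -1.5116%.
Real GDP in the next year = 22723 × (1 - 1.5116/100) = 22723 × 0.984884 ≈ 22380 billion.

$22,380 billion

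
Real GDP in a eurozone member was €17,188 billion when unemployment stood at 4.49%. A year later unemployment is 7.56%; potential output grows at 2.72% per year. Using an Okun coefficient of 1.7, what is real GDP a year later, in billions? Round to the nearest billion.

Δu = 7.56 - 4.49 = 3.07 points.
Okun's law (growth form): g_Y = g_Y* - β × Δu = 2.72 - 1.7 × (3.07) = 2.72 - 5.219 = -2.499%.
Real GDP in the next year = 17188 × (1 - 2.499/100) = 17188 × 0.97501 ≈ 16758 billion.

€16,758 billion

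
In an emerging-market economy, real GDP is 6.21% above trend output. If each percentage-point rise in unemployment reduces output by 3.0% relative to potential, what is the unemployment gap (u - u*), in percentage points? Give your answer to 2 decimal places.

-2.07 percentage points

Okun's law: output gap = -β × (u - u*), so u - u* = -(output gap)/β.
u - u* = -(6.21)/3.0 = -2.07 percentage points.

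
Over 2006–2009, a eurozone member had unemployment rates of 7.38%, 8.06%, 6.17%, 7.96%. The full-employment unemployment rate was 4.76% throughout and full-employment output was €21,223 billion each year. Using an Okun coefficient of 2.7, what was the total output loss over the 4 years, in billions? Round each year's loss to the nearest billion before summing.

€6,034 billion

Year 2006: gap = -2.7 × (7.38 - 4.76) = -7.074%, loss ≈ 21223 × 7.074/100 ≈ 1501.
Year 2007: gap = -2.7 × (8.06 - 4.76) = -8.91%, loss ≈ 21223 × 8.91/100 ≈ 1891.
Year 2008: gap = -2.7 × (6.17 - 4.76) = -3.807%, loss ≈ 21223 × 3.807/100 ≈ 808.
Year 2009: gap = -2.7 × (7.96 - 4.76) = -8.64%, loss ≈ 21223 × 8.64/100 ≈ 1834.
Total lost output = 1501 + 1891 + 808 + 1834 = 6034 billion.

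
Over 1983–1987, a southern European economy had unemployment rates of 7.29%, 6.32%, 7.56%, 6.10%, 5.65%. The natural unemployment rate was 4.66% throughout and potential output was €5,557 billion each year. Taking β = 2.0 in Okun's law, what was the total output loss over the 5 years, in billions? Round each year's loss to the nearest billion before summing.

€1,068 billion

Year 1983: gap = -2.0 × (7.29 - 4.66) = -5.26%, loss ≈ 5557 × 5.26/100 ≈ 292.
Year 1984: gap = -2.0 × (6.32 - 4.66) = -3.32%, loss ≈ 5557 × 3.32/100 ≈ 184.
Year 1985: gap = -2.0 × (7.56 - 4.66) = -5.8%, loss ≈ 5557 × 5.8/100 ≈ 322.
Year 1986: gap = -2.0 × (6.1 - 4.66) = -2.88%, loss ≈ 5557 × 2.88/100 ≈ 160.
Year 1987: gap = -2.0 × (5.65 - 4.66) = -1.98%, loss ≈ 5557 × 1.98/100 ≈ 110.
Total lost output = 292 + 184 + 322 + 160 + 110 = 1068 billion.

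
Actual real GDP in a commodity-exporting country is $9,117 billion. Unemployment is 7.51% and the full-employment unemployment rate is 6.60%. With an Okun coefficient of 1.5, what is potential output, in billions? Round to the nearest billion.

Unemployment gap = 7.51 - 6.6 = 0.91 points, so output gap = -1.5 × 0.91 = -1.365%.
Since Y = Y* × (1 + gap/100), Y* = 9117/0.98635 ≈ 9243 billion.

$9,243 billion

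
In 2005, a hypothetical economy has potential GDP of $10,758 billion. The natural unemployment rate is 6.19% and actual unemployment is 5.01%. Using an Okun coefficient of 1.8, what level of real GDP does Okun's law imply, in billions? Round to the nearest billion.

Unemployment gap = 5.01 - 6.19 = -1.18 points, so the output gap is -1.8 × (-1.18) = 2.124%.
Actual GDP = 10758 × (1 + 2.124/100) = 10758 × 1.02124 ≈ 10986 billion.

$10,986 billion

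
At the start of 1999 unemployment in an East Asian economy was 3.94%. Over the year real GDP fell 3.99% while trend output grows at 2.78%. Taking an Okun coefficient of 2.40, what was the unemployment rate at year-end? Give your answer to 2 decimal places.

Growth-rate Okun's law: g_Y = g_Y* - β × Δu, so Δu = (g_Y* - g_Y)/β.
Δu = (2.78 + 3.99)/2.40 = 6.77/2.40 = 2.82 percentage points.
Year-end unemployment = 3.94 + 2.82 = 6.76%.

6.76%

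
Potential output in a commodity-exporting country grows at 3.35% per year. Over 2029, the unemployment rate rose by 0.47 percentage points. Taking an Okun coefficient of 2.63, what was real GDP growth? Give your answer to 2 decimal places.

2.11%

Growth-rate Okun's law: g_Y = g_Y* - β × Δu.
g_Y = 3.35 - 2.63 × (0.47) = 3.35 - 1.2361 = 2.1139%, i.e. 2.11% to 2 d.p.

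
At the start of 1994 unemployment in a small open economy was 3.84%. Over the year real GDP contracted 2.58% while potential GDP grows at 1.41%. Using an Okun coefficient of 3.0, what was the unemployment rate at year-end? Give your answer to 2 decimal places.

Growth-rate Okun's law: g_Y = g_Y* - β × Δu, so Δu = (g_Y* - g_Y)/β.
Δu = (1.41 + 2.58)/3.0 = 3.99/3.0 = 1.33 percentage points.
Year-end unemployment = 3.84 + 1.33 = 5.17%.

5.17%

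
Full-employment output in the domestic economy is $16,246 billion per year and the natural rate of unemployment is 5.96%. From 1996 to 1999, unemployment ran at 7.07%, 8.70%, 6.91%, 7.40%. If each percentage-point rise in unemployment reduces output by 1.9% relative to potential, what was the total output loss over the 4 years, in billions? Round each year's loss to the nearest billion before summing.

Year 1996: gap = -1.9 × (7.07 - 5.96) = -2.109%, loss ≈ 16246 × 2.109/100 ≈ 343.
Year 1997: gap = -1.9 × (8.7 - 5.96) = -5.206%, loss ≈ 16246 × 5.206/100 ≈ 846.
Year 1998: gap = -1.9 × (6.91 - 5.96) = -1.805%, loss ≈ 16246 × 1.805/100 ≈ 293.
Year 1999: gap = -1.9 × (7.4 - 5.96) = -2.736%, loss ≈ 16246 × 2.736/100 ≈ 444.
Total lost output = 343 + 846 + 293 + 444 = 1926 billion.

$1,926 billion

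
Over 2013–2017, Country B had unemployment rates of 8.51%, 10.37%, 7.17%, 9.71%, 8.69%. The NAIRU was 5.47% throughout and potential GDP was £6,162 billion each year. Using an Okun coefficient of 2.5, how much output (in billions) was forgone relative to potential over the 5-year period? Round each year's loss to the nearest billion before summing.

£2,634 billion

Year 2013: gap = -2.5 × (8.51 - 5.47) = -7.6%, loss ≈ 6162 × 7.6/100 ≈ 468.
Year 2014: gap = -2.5 × (10.37 - 5.47) = -12.25%, loss ≈ 6162 × 12.25/100 ≈ 755.
Year 2015: gap = -2.5 × (7.17 - 5.47) = -4.25%, loss ≈ 6162 × 4.25/100 ≈ 262.
Year 2016: gap = -2.5 × (9.71 - 5.47) = -10.6%, loss ≈ 6162 × 10.6/100 ≈ 653.
Year 2017: gap = -2.5 × (8.69 - 5.47) = -8.05%, loss ≈ 6162 × 8.05/100 ≈ 496.
Total lost output = 468 + 755 + 262 + 653 + 496 = 2634 billion.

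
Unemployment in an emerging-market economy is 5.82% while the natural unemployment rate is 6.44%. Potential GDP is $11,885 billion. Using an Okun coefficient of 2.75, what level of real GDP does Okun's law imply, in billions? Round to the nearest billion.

$12,088 billion

Unemployment gap = 5.82 - 6.44 = -0.62 points, so the output gap is -2.75 × (-0.62) = 1.705%.
Actual GDP = 11885 × (1 + 1.705/100) = 11885 × 1.01705 ≈ 12088 billion.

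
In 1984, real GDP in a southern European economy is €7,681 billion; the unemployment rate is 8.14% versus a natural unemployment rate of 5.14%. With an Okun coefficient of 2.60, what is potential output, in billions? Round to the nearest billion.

€8,331 billion

Unemployment gap = 8.14 - 5.14 = 3 points, so output gap = -2.6 × 3 = -7.8%.
Since Y = Y* × (1 + gap/100), Y* = 7681/0.922 ≈ 8331 billion.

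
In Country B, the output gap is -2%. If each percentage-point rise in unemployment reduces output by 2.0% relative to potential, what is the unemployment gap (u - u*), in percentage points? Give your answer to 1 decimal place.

1.0 percentage points

Okun's law: output gap = -β × (u - u*), so u - u* = -(output gap)/β.
u - u* = -(-2)/2.0 = 1 percentage point.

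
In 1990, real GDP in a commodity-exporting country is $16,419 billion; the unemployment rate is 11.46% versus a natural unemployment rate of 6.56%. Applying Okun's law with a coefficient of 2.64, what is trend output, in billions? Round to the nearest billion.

Unemployment gap = 11.46 - 6.56 = 4.9 points, so output gap = -2.64 × 4.9 = -12.936%.
Since Y = Y* × (1 + gap/100), Y* = 16419/0.87064 ≈ 18859 billion.

$18,859 billion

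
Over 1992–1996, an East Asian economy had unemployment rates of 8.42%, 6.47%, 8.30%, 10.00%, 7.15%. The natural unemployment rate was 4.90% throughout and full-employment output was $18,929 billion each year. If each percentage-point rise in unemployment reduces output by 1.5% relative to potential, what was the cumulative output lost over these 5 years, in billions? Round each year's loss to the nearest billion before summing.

Year 1992: gap = -1.5 × (8.42 - 4.9) = -5.28%, loss ≈ 18929 × 5.28/100 ≈ 999.
Year 1993: gap = -1.5 × (6.47 - 4.9) = -2.355%, loss ≈ 18929 × 2.355/100 ≈ 446.
Year 1994: gap = -1.5 × (8.3 - 4.9) = -5.1%, loss ≈ 18929 × 5.1/100 ≈ 965.
Year 1995: gap = -1.5 × (10 - 4.9) = -7.65%, loss ≈ 18929 × 7.65/100 ≈ 1448.
Year 1996: gap = -1.5 × (7.15 - 4.9) = -3.375%, loss ≈ 18929 × 3.375/100 ≈ 639.
Total lost output = 999 + 446 + 965 + 1448 + 639 = 4497 billion.

$4,497 billion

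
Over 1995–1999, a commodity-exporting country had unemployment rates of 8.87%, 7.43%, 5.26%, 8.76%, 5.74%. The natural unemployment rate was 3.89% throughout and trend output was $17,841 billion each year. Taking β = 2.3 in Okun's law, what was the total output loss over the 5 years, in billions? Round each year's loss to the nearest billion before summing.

Year 1995: gap = -2.3 × (8.87 - 3.89) = -11.454%, loss ≈ 17841 × 11.454/100 ≈ 2044.
Year 1996: gap = -2.3 × (7.43 - 3.89) = -8.142%, loss ≈ 17841 × 8.142/100 ≈ 1453.
Year 1997: gap = -2.3 × (5.26 - 3.89) = -3.151%, loss ≈ 17841 × 3.151/100 ≈ 562.
Year 1998: gap = -2.3 × (8.76 - 3.89) = -11.201%, loss ≈ 17841 × 11.201/100 ≈ 1998.
Year 1999: gap = -2.3 × (5.74 - 3.89) = -4.255%, loss ≈ 17841 × 4.255/100 ≈ 759.
Total lost output = 2044 + 1453 + 562 + 1998 + 759 = 6816 billion.

$6,816 billion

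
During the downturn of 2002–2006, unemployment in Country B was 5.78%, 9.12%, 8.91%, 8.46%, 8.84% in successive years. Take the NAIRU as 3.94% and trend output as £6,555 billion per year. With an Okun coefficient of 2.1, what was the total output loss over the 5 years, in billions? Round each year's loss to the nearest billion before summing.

£2,947 billion

Year 2002: gap = -2.1 × (5.78 - 3.94) = -3.864%, loss ≈ 6555 × 3.864/100 ≈ 253.
Year 2003: gap = -2.1 × (9.12 - 3.94) = -10.878%, loss ≈ 6555 × 10.878/100 ≈ 713.
Year 2004: gap = -2.1 × (8.91 - 3.94) = -10.437%, loss ≈ 6555 × 10.437/100 ≈ 684.
Year 2005: gap = -2.1 × (8.46 - 3.94) = -9.492%, loss ≈ 6555 × 9.492/100 ≈ 622.
Year 2006: gap = -2.1 × (8.84 - 3.94) = -10.29%, loss ≈ 6555 × 10.29/100 ≈ 675.
Total lost output = 253 + 713 + 684 + 622 + 675 = 2947 billion.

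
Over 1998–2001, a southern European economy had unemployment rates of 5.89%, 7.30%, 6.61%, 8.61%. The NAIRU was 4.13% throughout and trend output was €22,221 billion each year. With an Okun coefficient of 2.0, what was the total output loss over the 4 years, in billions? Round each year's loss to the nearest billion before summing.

Year 1998: gap = -2.0 × (5.89 - 4.13) = -3.52%, loss ≈ 22221 × 3.52/100 ≈ 782.
Year 1999: gap = -2.0 × (7.3 - 4.13) = -6.34%, loss ≈ 22221 × 6.34/100 ≈ 1409.
Year 2000: gap = -2.0 × (6.61 - 4.13) = -4.96%, loss ≈ 22221 × 4.96/100 ≈ 1102.
Year 2001: gap = -2.0 × (8.61 - 4.13) = -8.96%, loss ≈ 22221 × 8.96/100 ≈ 1991.
Total lost output = 782 + 1409 + 1102 + 1991 = 5284 billion.

€5,284 billion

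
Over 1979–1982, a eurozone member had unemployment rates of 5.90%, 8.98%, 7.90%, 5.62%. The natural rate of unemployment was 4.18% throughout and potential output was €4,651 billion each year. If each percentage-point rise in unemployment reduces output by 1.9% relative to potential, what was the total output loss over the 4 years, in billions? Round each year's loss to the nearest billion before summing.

€1,032 billion

Year 1979: gap = -1.9 × (5.9 - 4.18) = -3.268%, loss ≈ 4651 × 3.268/100 ≈ 152.
Year 1980: gap = -1.9 × (8.98 - 4.18) = -9.12%, loss ≈ 4651 × 9.12/100 ≈ 424.
Year 1981: gap = -1.9 × (7.9 - 4.18) = -7.068%, loss ≈ 4651 × 7.068/100 ≈ 329.
Year 1982: gap = -1.9 × (5.62 - 4.18) = -2.736%, loss ≈ 4651 × 2.736/100 ≈ 127.
Total lost output = 152 + 424 + 329 + 127 = 1032 billion.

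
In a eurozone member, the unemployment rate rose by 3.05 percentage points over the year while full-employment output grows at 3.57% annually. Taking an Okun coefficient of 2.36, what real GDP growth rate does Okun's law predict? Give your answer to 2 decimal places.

-3.63%

Growth-rate Okun's law: g_Y = g_Y* - β × Δu.
g_Y = 3.57 - 2.36 × (3.05) = 3.57 - 7.198 = -3.628%, i.e. -3.63% to 2 d.p.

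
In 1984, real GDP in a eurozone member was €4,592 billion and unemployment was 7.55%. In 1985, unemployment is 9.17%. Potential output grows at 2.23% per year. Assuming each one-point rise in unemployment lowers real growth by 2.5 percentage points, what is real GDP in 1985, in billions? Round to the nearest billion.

Δu = 9.17 - 7.55 = 1.62 points.
Okun's law (growth form): g_Y = g_Y* - β × Δu = 2.23 - 2.5 × (1.62) = 2.23 - 4.05 = -1.82%.
Real GDP in the next year = 4592 × (1 - 1.82/100) = 4592 × 0.9818 ≈ 4508 billion.

€4,508 billion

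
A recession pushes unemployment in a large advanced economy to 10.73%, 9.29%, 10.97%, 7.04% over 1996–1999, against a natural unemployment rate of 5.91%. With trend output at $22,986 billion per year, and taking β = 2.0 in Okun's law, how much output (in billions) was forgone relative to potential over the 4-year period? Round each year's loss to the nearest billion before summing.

$6,615 billion

Year 1996: gap = -2.0 × (10.73 - 5.91) = -9.64%, loss ≈ 22986 × 9.64/100 ≈ 2216.
Year 1997: gap = -2.0 × (9.29 - 5.91) = -6.76%, loss ≈ 22986 × 6.76/100 ≈ 1554.
Year 1998: gap = -2.0 × (10.97 - 5.91) = -10.12%, loss ≈ 22986 × 10.12/100 ≈ 2326.
Year 1999: gap = -2.0 × (7.04 - 5.91) = -2.26%, loss ≈ 22986 × 2.26/100 ≈ 519.
Total lost output = 2216 + 1554 + 2326 + 519 = 6615 billion.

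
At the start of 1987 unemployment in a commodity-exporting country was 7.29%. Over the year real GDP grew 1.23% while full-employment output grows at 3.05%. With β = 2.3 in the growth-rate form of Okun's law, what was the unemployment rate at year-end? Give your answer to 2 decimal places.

8.08%

Growth-rate Okun's law: g_Y = g_Y* - β × Δu, so Δu = (g_Y* - g_Y)/β.
Δu = (3.05 - 1.23)/2.3 = 1.82/2.3 = 0.79 percentage points.
Year-end unemployment = 7.29 + 0.79 = 8.08%.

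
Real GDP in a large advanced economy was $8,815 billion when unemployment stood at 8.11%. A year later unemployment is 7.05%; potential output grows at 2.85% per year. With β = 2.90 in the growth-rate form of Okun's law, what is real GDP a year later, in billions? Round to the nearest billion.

Δu = 7.05 - 8.11 = -1.06 points.
Okun's law (growth form): g_Y = g_Y* - β × Δu = 2.85 - 2.90 × (-1.06) = 2.85 + 3.074 = 5.924%.
Real GDP in the next year = 8815 × (1 + 5.924/100) = 8815 × 1.05924 ≈ 9337 billion.

$9,337 billion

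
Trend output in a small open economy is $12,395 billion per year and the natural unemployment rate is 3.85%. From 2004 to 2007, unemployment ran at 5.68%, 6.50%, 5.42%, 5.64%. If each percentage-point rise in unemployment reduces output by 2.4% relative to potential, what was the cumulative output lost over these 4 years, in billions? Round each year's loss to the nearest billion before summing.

$2,331 billion

Year 2004: gap = -2.4 × (5.68 - 3.85) = -4.392%, loss ≈ 12395 × 4.392/100 ≈ 544.
Year 2005: gap = -2.4 × (6.5 - 3.85) = -6.36%, loss ≈ 12395 × 6.36/100 ≈ 788.
Year 2006: gap = -2.4 × (5.42 - 3.85) = -3.768%, loss ≈ 12395 × 3.768/100 ≈ 467.
Year 2007: gap = -2.4 × (5.64 - 3.85) = -4.296%, loss ≈ 12395 × 4.296/100 ≈ 532.
Total lost output = 544 + 788 + 467 + 532 = 2331 billion.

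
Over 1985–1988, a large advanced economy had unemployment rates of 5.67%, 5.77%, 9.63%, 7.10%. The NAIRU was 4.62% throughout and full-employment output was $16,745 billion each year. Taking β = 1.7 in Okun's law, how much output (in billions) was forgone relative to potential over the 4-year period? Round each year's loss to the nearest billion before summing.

Year 1985: gap = -1.7 × (5.67 - 4.62) = -1.785%, loss ≈ 16745 × 1.785/100 ≈ 299.
Year 1986: gap = -1.7 × (5.77 - 4.62) = -1.955%, loss ≈ 16745 × 1.955/100 ≈ 327.
Year 1987: gap = -1.7 × (9.63 - 4.62) = -8.517%, loss ≈ 16745 × 8.517/100 ≈ 1426.
Year 1988: gap = -1.7 × (7.1 - 4.62) = -4.216%, loss ≈ 16745 × 4.216/100 ≈ 706.
Total lost output = 299 + 327 + 1426 + 706 = 2758 billion.

$2,758 billion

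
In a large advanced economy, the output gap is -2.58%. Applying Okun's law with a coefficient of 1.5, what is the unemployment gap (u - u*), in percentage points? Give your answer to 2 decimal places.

1.72 percentage points

Okun's law: output gap = -β × (u - u*), so u - u* = -(output gap)/β.
u - u* = -(-2.58)/1.5 = 1.72 percentage points.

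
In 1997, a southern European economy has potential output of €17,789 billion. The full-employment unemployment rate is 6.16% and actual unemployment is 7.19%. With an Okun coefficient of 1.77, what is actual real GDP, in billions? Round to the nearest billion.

€17,465 billion

Unemployment gap = 7.19 - 6.16 = 1.03 points, so the output gap is -1.77 × 1.03 = -1.8231%.
Actual GDP = 17789 × (1 - 1.8231/100) = 17789 × 0.981769 ≈ 17465 billion.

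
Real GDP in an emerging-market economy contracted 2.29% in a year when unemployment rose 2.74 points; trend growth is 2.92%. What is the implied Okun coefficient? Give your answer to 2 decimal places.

β ≈ 1.90

Growth form: g_Y = g_Y* - β × Δu, so β = (g_Y* - g_Y)/Δu.
β = (2.92 + 2.29)/2.74 = 5.21/2.74 = 1.90.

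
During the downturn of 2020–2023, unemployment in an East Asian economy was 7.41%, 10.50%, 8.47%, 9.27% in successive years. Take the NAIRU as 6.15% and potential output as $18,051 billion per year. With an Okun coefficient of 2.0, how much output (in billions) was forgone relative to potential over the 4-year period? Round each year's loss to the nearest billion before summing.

Year 2020: gap = -2.0 × (7.41 - 6.15) = -2.52%, loss ≈ 18051 × 2.52/100 ≈ 455.
Year 2021: gap = -2.0 × (10.5 - 6.15) = -8.7%, loss ≈ 18051 × 8.7/100 ≈ 1570.
Year 2022: gap = -2.0 × (8.47 - 6.15) = -4.64%, loss ≈ 18051 × 4.64/100 ≈ 838.
Year 2023: gap = -2.0 × (9.27 - 6.15) = -6.24%, loss ≈ 18051 × 6.24/100 ≈ 1126.
Total lost output = 455 + 1570 + 838 + 1126 = 3989 billion.

$3,989 billion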